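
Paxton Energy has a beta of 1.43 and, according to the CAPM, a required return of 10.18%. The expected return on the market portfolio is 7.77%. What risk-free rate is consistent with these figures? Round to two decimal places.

2.17%

E(R) = R_f + β(E(R_m) − R_f) = R_f(1 − β) + β·E(R_m)
10.18% = R_f × (1 − 1.43) + 1.43 × 7.77%
10.18% = R_f × -0.43 + 11.1111%
R_f = (10.18% − 11.1111%) / -0.43 = 2.17%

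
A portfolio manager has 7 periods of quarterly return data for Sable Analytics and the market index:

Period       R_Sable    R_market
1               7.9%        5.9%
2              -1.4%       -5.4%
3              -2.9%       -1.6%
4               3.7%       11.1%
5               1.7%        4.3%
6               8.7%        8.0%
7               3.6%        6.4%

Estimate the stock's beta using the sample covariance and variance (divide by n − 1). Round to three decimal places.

0.575

Mean R_i = (7.9 − 1.4 − 2.9 + 3.7 + 1.7 + 8.7 + 3.6) / 7 = 3.0429%
Mean R_m = (5.9 − 5.4 − 1.6 + 11.1 + 4.3 + 8.0 + 6.4) / 7 = 4.1000%
Σ(R_i − R̄_i)(R_m − R̄_m) = 112.5000  ⇒  Cov = 112.5000 / 6 = 18.7500
Σ(R_m − R̄_m)² = 195.5200  ⇒  Var(R_m) = 195.5200 / 6 = 32.5867
β = Cov / Var(R_m) = 18.7500 / 32.5867 = 0.5754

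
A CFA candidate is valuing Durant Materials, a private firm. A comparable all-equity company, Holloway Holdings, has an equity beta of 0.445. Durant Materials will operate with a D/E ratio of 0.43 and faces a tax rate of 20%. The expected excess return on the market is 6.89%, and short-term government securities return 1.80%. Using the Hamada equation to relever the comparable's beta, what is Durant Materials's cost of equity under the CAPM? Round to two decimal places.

5.92%

β_L = β_U × [1 + (1 − t)(D/E)] = 0.445 × [1 + (1 − 0.20) × 0.43]
    = 0.445 × [1 + 0.80 × 0.43] = 0.445 × 1.3440 = 0.5981
E(R) = R_f + β_L × MRP = 1.80% + 0.5981 × 6.89% = 5.92%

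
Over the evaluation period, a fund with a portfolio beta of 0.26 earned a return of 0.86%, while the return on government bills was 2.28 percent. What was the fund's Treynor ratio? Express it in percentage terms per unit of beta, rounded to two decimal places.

Treynor = (R_P − R_f) / β_P = (0.86% − 2.28%) / 0.2600 = -1.42% / 0.2600 = -5.46%

-5.46%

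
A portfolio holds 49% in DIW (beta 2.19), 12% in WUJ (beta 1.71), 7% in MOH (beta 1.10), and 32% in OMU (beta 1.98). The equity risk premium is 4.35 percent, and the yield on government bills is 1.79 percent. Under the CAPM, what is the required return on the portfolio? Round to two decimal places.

10.44%

β_P = Σ w_i β_i = 0.49×2.19 + 0.12×1.71 + 0.07×1.10 + 0.32×1.98 = 1.9889
E(R_P) = R_f + β_P × MRP = 1.79% + 1.9889 × 4.35% = 10.44%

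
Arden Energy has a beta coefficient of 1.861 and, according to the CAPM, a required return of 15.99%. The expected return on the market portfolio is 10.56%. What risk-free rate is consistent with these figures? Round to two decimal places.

E(R) = R_f + β(E(R_m) − R_f) = R_f(1 − β) + β·E(R_m)
15.99% = R_f × (1 − 1.861) + 1.861 × 10.56%
15.99% = R_f × -0.861 + 19.65216%
R_f = (15.99% − 19.65216%) / -0.861 = 4.25%

4.25%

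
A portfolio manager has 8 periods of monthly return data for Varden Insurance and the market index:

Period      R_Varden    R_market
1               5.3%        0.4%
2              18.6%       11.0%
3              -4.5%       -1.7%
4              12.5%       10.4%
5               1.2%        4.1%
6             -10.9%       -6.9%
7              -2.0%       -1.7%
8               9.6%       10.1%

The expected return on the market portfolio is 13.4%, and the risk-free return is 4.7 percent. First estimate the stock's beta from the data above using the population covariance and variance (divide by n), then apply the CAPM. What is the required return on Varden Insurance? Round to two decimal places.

Mean R_i = (5.3 + 18.6 − 4.5 + 12.5 + 1.2 − 10.9 − 2.0 + 9.6) / 8 = 3.7250%
Mean R_m = (0.4 + 11.0 − 1.7 + 10.4 + 4.1 − 6.9 − 1.7 + 10.1) / 8 = 3.2125%
Σ(R_i − R̄_i)(R_m − R̄_m) = 429.1275  ⇒  Cov = 429.1275 / 8 = 53.6409
Σ(R_m − R̄_m)² = 318.9688  ⇒  Var(R_m) = 318.9688 / 8 = 39.8711
β = Cov / Var(R_m) = 53.6409 / 39.8711 = 1.3454
MRP = 13.4% − 4.7% = 8.70%
E(R) = R_f + β × MRP = 4.7% + 1.3454 × 8.7% = 16.40%

16.40%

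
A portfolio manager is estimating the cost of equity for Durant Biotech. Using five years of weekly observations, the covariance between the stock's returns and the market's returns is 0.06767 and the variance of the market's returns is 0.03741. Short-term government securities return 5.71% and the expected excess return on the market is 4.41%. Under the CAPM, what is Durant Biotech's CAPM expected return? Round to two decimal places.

13.69%

β = Cov(R_i, R_m) / Var(R_m) = 0.06767 / 0.03741 = 1.8089
E(R) = R_f + β × MRP = 5.71% + 1.8089 × 4.41% = 13.69%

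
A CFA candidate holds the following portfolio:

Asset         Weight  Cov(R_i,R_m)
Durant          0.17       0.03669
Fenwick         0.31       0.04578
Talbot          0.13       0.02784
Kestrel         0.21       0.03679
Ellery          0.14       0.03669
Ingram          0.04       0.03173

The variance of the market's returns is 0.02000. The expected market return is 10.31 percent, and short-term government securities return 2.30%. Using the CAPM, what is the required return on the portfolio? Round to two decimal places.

β_Durant = 0.03669 / 0.02000 = 1.8345
β_Fenwick = 0.04578 / 0.02000 = 2.2890
β_Talbot = 0.02784 / 0.02000 = 1.3920
β_Kestrel = 0.03679 / 0.02000 = 1.8395
β_Ellery = 0.03669 / 0.02000 = 1.8345
β_Ingram = 0.03173 / 0.02000 = 1.5865
β_P = Σ w_i β_i = 0.17×1.8345 + 0.31×2.2890 + 0.13×1.3920 + 0.21×1.8395 + 0.14×1.8345 + 0.04×1.5865 = 1.9090
MRP = 10.31% − 2.30% = 8.01%
E(R_P) = R_f + β_P × MRP = 2.30% + 1.9090 × 8.01% = 17.59%

17.59%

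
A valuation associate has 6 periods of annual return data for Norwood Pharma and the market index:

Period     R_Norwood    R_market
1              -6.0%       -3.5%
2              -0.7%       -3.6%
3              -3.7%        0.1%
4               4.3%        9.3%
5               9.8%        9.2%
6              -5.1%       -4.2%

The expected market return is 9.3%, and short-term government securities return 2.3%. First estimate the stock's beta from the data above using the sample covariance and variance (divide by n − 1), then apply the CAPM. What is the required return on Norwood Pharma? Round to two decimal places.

Mean R_i = (-6.0 − 0.7 − 3.7 + 4.3 + 9.8 − 5.1) / 6 = -0.2333%
Mean R_m = (-3.5 − 3.6 + 0.1 + 9.3 + 9.2 − 4.2) / 6 = 1.2167%
Σ(R_i − R̄_i)(R_m − R̄_m) = 176.4233  ⇒  Cov = 176.4233 / 5 = 35.2847
Σ(R_m − R̄_m)² = 205.1083  ⇒  Var(R_m) = 205.1083 / 5 = 41.0217
β = Cov / Var(R_m) = 35.2847 / 41.0217 = 0.8601
MRP = 9.3% − 2.3% = 7.00%
E(R) = R_f + β × MRP = 2.3% + 0.8601 × 7.0% = 8.32%

8.32%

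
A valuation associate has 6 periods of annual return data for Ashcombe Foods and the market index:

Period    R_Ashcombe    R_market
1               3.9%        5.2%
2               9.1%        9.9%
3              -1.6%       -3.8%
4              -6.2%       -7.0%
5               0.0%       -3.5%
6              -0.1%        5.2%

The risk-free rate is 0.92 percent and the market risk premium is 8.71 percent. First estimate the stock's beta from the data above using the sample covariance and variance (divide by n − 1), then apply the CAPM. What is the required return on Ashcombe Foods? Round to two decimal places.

Mean R_i = (3.9 + 9.1 − 1.6 − 6.2 + 0.0 − 0.1) / 6 = 0.8500%
Mean R_m = (5.2 + 9.9 − 3.8 − 7.0 − 3.5 + 5.2) / 6 = 1.0000%
Σ(R_i − R̄_i)(R_m − R̄_m) = 154.2300  ⇒  Cov = 154.2300 / 5 = 30.8460
Σ(R_m − R̄_m)² = 221.7800  ⇒  Var(R_m) = 221.7800 / 5 = 44.3560
β = Cov / Var(R_m) = 30.8460 / 44.3560 = 0.6954
E(R) = R_f + β × MRP = 0.92% + 0.6954 × 8.71% = 6.98%

6.98%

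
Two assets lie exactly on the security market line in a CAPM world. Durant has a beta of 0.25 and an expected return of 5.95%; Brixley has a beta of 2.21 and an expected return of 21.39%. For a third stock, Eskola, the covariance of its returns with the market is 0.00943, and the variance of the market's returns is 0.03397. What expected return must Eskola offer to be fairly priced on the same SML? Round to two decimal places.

MRP = (21.39% − 5.95%) / (2.21 − 0.25) = 7.8776%
R_f = 5.95% − 0.25 × 7.8776% = 3.9806%
β_Eskola = Cov / Var(R_m) = 0.00943 / 0.03397 = 0.2776
E(R_Eskola) = R_f + β × MRP = 3.9806% + 0.2776 × 7.8776% = 6.17%

6.17%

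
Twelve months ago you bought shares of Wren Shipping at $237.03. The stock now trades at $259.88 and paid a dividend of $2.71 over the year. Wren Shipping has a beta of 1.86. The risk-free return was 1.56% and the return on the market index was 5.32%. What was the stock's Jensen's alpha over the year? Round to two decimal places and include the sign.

+2.23%

Realised HPR = (P1 + D1 − P0) / P0 = (259.88 + 2.71 − 237.03) / 237.03 = 25.56 / 237.03 = 10.7834%
MRP = 5.32% − 1.56% = 3.76%
CAPM required = R_f + β·MRP = 1.56% + 1.86 × 3.76% = 8.5536%
α = realised − required = 10.7834% − 8.5536% = +2.23%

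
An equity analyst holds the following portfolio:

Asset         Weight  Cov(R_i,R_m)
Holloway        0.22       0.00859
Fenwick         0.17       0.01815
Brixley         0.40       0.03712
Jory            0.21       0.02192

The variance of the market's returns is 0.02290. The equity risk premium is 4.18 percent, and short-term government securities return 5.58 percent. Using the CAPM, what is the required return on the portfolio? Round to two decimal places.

10.04%

β_Holloway = 0.00859 / 0.02290 = 0.3751
β_Fenwick = 0.01815 / 0.02290 = 0.7926
β_Brixley = 0.03712 / 0.02290 = 1.6210
β_Jory = 0.02192 / 0.02290 = 0.9572
β_P = Σ w_i β_i = 0.22×0.3751 + 0.17×0.7926 + 0.40×1.6210 + 0.21×0.9572 = 1.0667
E(R_P) = R_f + β_P × MRP = 5.58% + 1.0667 × 4.18% = 10.04%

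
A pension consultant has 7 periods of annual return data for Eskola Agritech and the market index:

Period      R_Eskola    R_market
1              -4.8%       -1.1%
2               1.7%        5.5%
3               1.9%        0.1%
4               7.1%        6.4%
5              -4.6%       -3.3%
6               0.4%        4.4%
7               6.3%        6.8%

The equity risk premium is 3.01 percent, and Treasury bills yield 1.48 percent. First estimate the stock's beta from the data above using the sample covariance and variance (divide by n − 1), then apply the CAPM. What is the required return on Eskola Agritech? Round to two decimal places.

Mean R_i = (-4.8 + 1.7 + 1.9 + 7.1 − 4.6 + 0.4 + 6.3) / 7 = 1.1429%
Mean R_m = (-1.1 + 5.5 + 0.1 + 6.4 − 3.3 + 4.4 + 6.8) / 7 = 2.6857%
Σ(R_i − R̄_i)(R_m − R̄_m) = 98.5543  ⇒  Cov = 98.5543 / 6 = 16.4257
Σ(R_m − R̄_m)² = 98.4286  ⇒  Var(R_m) = 98.4286 / 6 = 16.4048
β = Cov / Var(R_m) = 16.4257 / 16.4048 = 1.0013
E(R) = R_f + β × MRP = 1.48% + 1.0013 × 3.01% = 4.49%

4.49%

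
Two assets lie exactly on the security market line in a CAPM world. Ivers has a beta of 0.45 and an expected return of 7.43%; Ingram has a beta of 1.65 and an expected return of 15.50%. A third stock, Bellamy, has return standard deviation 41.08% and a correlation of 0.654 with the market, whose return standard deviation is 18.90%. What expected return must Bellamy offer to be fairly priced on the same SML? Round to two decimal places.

13.96%

MRP = (15.50% − 7.43%) / (1.65 − 0.45) = 6.7250%
R_f = 7.43% − 0.45 × 6.7250% = 4.4038%
β_Bellamy = ρ·σ_i/σ_m = 0.654 × 41.08 / 18.90 = 1.4215
E(R_Bellamy) = R_f + β × MRP = 4.4038% + 1.4215 × 6.7250% = 13.96%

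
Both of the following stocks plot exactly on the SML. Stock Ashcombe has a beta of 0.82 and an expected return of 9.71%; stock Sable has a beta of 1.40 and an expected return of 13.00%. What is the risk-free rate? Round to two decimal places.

5.06%

Both satisfy E(R) = R_f + β·MRP, so the slope of the SML is
MRP = (13.00% − 9.71%) / (1.40 − 0.82) = 3.29% / 0.58 = 5.6724%
R_f = E(R_Ashcombe) − β_Ashcombe·MRP = 9.71% − 0.82 × 5.6724% = 5.0586%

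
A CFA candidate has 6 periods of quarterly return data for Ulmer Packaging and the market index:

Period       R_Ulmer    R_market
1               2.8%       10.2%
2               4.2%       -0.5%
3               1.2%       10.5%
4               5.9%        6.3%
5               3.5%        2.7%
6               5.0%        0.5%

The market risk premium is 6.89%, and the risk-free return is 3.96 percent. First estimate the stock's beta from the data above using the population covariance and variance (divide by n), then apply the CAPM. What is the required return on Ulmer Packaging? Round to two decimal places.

2.54%

Mean R_i = (2.8 + 4.2 + 1.2 + 5.9 + 3.5 + 5.0) / 6 = 3.7667%
Mean R_m = (10.2 − 0.5 + 10.5 + 6.3 + 2.7 + 0.5) / 6 = 4.9500%
Σ(R_i − R̄_i)(R_m − R̄_m) = -23.6900  ⇒  Cov = -23.6900 / 6 = -3.9483
Σ(R_m − R̄_m)² = 114.7550  ⇒  Var(R_m) = 114.7550 / 6 = 19.1258
β = Cov / Var(R_m) = -3.9483 / 19.1258 = -0.2064
E(R) = R_f + β × MRP = 3.96% + -0.2064 × 6.89% = 2.54%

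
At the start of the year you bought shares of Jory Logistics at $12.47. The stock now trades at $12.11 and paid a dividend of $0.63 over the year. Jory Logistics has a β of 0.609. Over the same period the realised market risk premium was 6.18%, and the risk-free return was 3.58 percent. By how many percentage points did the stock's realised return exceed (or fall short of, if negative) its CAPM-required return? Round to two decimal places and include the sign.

Realised HPR = (P1 + D1 − P0) / P0 = (12.11 + 0.63 − 12.47) / 12.47 = 0.27 / 12.47 = 2.1652%
CAPM required = R_f + β·MRP = 3.58% + 0.609 × 6.18% = 7.34362%
α = realised − required = 2.1652% − 7.34362% = -5.18%

-5.18%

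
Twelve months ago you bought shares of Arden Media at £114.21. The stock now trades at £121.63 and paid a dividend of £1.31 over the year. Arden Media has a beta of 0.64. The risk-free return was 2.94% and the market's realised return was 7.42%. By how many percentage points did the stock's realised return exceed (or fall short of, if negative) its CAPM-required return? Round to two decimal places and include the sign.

+1.84%

Realised HPR = (P1 + D1 − P0) / P0 = (121.63 + 1.31 − 114.21) / 114.21 = 8.73 / 114.21 = 7.6438%
MRP = 7.42% − 2.94% = 4.48%
CAPM required = R_f + β·MRP = 2.94% + 0.64 × 4.48% = 5.8072%
α = realised − required = 7.6438% − 5.8072% = +1.84%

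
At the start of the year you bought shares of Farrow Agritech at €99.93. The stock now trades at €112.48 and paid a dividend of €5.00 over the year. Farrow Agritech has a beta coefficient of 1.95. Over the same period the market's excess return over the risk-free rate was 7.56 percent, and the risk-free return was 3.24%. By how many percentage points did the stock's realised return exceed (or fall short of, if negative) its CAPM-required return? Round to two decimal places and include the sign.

Realised HPR = (P1 + D1 − P0) / P0 = (112.48 + 5.00 − 99.93) / 99.93 = 17.55 / 99.93 = 17.5623%
CAPM required = R_f + β·MRP = 3.24% + 1.95 × 7.56% = 17.9820%
α = realised − required = 17.5623% − 17.9820% = -0.42%

-0.42%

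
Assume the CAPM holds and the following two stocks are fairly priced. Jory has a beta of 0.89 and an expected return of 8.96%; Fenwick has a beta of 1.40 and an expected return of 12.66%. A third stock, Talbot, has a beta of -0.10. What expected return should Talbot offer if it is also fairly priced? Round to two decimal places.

1.78%

MRP (SML slope) = (12.66% − 8.96%) / (1.40 − 0.89) = 3.70% / 0.51 = 7.2549%
R_f (intercept) = 8.96% − 0.89 × 7.2549% = 2.5031%
E(R_Talbot) = R_f + β × MRP = 2.5031% + -0.10 × 7.2549% = 1.78%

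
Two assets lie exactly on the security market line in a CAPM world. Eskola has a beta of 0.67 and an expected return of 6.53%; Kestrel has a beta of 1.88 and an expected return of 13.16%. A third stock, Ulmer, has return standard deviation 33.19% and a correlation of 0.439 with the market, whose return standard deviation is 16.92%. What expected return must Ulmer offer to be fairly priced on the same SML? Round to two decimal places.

MRP = (13.16% − 6.53%) / (1.88 − 0.67) = 5.4793%
R_f = 6.53% − 0.67 × 5.4793% = 2.8589%
β_Ulmer = ρ·σ_i/σ_m = 0.439 × 33.19 / 16.92 = 0.8611
E(R_Ulmer) = R_f + β × MRP = 2.8589% + 0.8611 × 5.4793% = 7.58%

7.58%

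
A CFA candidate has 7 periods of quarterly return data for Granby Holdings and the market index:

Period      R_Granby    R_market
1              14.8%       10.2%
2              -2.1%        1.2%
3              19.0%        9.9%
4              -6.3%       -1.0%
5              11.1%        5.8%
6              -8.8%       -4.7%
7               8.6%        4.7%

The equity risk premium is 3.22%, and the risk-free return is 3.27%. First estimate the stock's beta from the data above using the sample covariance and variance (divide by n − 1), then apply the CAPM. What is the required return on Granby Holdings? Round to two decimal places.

9.43%

Mean R_i = (14.8 − 2.1 + 19.0 − 6.3 + 11.1 − 8.8 + 8.6) / 7 = 5.1857%
Mean R_m = (10.2 + 1.2 + 9.9 − 1.0 + 5.8 − 4.7 + 4.7) / 7 = 3.7286%
Σ(R_i − R̄_i)(R_m − R̄_m) = 353.6529  ⇒  Cov = 353.6529 / 6 = 58.9422
Σ(R_m − R̄_m)² = 184.9943  ⇒  Var(R_m) = 184.9943 / 6 = 30.8324
β = Cov / Var(R_m) = 58.9422 / 30.8324 = 1.9117
E(R) = R_f + β × MRP = 3.27% + 1.9117 × 3.22% = 9.43%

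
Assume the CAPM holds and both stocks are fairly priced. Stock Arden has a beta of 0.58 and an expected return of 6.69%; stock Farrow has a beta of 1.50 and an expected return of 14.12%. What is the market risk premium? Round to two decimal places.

Both satisfy E(R) = R_f + β·MRP, so the slope of the SML is
MRP = (14.12% − 6.69%) / (1.50 − 0.58) = 7.43% / 0.92 = 8.0761%

8.08%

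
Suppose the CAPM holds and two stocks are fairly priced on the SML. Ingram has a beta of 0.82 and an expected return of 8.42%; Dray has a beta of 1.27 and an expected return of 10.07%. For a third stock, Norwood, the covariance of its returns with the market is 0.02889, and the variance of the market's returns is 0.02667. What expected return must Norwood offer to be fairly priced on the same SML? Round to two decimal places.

MRP = (10.07% − 8.42%) / (1.27 − 0.82) = 3.6667%
R_f = 8.42% − 0.82 × 3.6667% = 5.4133%
β_Norwood = Cov / Var(R_m) = 0.02889 / 0.02667 = 1.0832
E(R_Norwood) = R_f + β × MRP = 5.4133% + 1.0832 × 3.6667% = 9.39%

9.39%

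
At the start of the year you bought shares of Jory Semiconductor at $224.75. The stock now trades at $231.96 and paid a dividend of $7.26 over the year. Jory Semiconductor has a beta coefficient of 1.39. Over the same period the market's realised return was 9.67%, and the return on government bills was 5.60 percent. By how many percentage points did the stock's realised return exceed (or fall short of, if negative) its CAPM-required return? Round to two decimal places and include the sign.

-4.82%

Realised HPR = (P1 + D1 − P0) / P0 = (231.96 + 7.26 − 224.75) / 224.75 = 14.47 / 224.75 = 6.4383%
MRP = 9.67% − 5.60% = 4.07%
CAPM required = R_f + β·MRP = 5.60% + 1.39 × 4.07% = 11.2573%
α = realised − required = 6.4383% − 11.2573% = -4.82%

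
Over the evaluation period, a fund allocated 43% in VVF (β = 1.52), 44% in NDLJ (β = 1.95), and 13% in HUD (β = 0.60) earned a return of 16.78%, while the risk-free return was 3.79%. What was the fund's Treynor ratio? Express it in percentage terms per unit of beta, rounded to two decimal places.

8.17%

β_P = 0.43×1.52 + 0.44×1.95 + 0.13×0.60 = 1.5896
Treynor = (R_P − R_f) / β_P = (16.78% − 3.79%) / 1.5896 = 12.99% / 1.5896 = 8.17%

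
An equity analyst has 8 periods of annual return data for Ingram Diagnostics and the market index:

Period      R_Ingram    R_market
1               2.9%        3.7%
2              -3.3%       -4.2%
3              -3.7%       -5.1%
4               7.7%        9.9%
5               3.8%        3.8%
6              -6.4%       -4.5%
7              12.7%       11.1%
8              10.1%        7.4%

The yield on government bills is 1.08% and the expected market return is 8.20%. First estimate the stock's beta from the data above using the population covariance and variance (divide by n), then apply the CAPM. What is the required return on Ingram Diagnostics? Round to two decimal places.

Mean R_i = (2.9 − 3.3 − 3.7 + 7.7 + 3.8 − 6.4 + 12.7 + 10.1) / 8 = 2.9750%
Mean R_m = (3.7 − 4.2 − 5.1 + 9.9 + 3.8 − 4.5 + 11.1 + 7.4) / 8 = 2.7625%
Σ(R_i − R̄_i)(R_m − R̄_m) = 312.8925  ⇒  Cov = 312.8925 / 8 = 39.1116
Σ(R_m − R̄_m)² = 306.9588  ⇒  Var(R_m) = 306.9588 / 8 = 38.3699
β = Cov / Var(R_m) = 39.1116 / 38.3699 = 1.0193
MRP = 8.20% − 1.08% = 7.12%
E(R) = R_f + β × MRP = 1.08% + 1.0193 × 7.12% = 8.34%

8.34%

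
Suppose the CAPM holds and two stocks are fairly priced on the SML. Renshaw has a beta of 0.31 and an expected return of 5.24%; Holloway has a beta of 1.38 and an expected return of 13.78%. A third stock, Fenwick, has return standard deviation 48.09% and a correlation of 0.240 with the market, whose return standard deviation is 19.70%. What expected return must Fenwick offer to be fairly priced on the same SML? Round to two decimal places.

MRP = (13.78% − 5.24%) / (1.38 − 0.31) = 7.9813%
R_f = 5.24% − 0.31 × 7.9813% = 2.7658%
β_Fenwick = ρ·σ_i/σ_m = 0.240 × 48.09 / 19.70 = 0.5859
E(R_Fenwick) = R_f + β × MRP = 2.7658% + 0.5859 × 7.9813% = 7.44%

7.44%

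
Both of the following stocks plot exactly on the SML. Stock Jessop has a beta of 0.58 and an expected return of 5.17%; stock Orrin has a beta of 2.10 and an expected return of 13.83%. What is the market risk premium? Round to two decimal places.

5.70%

Both satisfy E(R) = R_f + β·MRP, so the slope of the SML is
MRP = (13.83% − 5.17%) / (2.10 − 0.58) = 8.66% / 1.52 = 5.6974%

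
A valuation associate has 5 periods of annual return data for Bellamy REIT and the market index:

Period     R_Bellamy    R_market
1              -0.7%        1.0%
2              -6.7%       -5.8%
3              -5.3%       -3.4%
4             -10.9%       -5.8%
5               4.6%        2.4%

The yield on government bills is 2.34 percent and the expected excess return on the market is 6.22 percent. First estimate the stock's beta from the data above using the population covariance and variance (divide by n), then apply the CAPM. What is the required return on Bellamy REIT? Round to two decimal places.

11.49%

Mean R_i = (-0.7 − 6.7 − 5.3 − 10.9 + 4.6) / 5 = -3.8000%
Mean R_m = (1.0 − 5.8 − 3.4 − 5.8 + 2.4) / 5 = -2.3200%
Σ(R_i − R̄_i)(R_m − R̄_m) = 86.3600  ⇒  Cov = 86.3600 / 5 = 17.2720
Σ(R_m − R̄_m)² = 58.6880  ⇒  Var(R_m) = 58.6880 / 5 = 11.7376
β = Cov / Var(R_m) = 17.2720 / 11.7376 = 1.4715
E(R) = R_f + β × MRP = 2.34% + 1.4715 × 6.22% = 11.49%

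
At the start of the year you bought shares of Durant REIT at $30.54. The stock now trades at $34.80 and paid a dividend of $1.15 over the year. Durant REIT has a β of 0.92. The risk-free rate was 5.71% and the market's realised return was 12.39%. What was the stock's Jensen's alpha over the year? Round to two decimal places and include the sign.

+5.86%

Realised HPR = (P1 + D1 − P0) / P0 = (34.80 + 1.15 − 30.54) / 30.54 = 5.41 / 30.54 = 17.7145%
MRP = 12.39% − 5.71% = 6.68%
CAPM required = R_f + β·MRP = 5.71% + 0.92 × 6.68% = 11.8556%
α = realised − required = 17.7145% − 11.8556% = +5.86%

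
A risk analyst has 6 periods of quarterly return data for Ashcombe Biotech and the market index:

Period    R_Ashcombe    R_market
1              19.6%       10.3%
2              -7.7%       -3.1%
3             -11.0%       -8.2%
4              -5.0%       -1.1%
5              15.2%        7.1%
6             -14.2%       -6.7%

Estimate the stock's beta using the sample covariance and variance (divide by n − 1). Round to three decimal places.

Mean R_i = (19.6 − 7.7 − 11.0 − 5.0 + 15.2 − 14.2) / 6 = -0.5167%
Mean R_m = (10.3 − 3.1 − 8.2 − 1.1 + 7.1 − 6.7) / 6 = -0.2833%
Σ(R_i − R̄_i)(R_m − R̄_m) = 523.6317  ⇒  Cov = 523.6317 / 5 = 104.7263
Σ(R_m − R̄_m)² = 278.9683  ⇒  Var(R_m) = 278.9683 / 5 = 55.7937
β = Cov / Var(R_m) = 104.7263 / 55.7937 = 1.8770

1.877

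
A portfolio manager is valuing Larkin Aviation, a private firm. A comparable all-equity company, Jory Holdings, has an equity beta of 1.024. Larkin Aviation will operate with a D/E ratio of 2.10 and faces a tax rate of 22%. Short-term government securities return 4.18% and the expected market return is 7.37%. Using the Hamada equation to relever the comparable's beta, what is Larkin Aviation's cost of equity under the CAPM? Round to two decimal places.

β_L = β_U × [1 + (1 − t)(D/E)] = 1.024 × [1 + (1 − 0.22) × 2.10]
    = 1.024 × [1 + 0.78 × 2.10] = 1.024 × 2.6380 = 2.7013
MRP = 7.37% − 4.18% = 3.19%
E(R) = R_f + β_L × MRP = 4.18% + 2.7013 × 3.19% = 12.80%

12.80%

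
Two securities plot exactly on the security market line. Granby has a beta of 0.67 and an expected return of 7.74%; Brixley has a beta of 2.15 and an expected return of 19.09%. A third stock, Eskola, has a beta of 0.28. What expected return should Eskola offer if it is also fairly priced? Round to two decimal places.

4.75%

MRP (SML slope) = (19.09% − 7.74%) / (2.15 − 0.67) = 11.35% / 1.48 = 7.6689%
R_f (intercept) = 7.74% − 0.67 × 7.6689% = 2.6018%
E(R_Eskola) = R_f + β × MRP = 2.6018% + 0.28 × 7.6689% = 4.75%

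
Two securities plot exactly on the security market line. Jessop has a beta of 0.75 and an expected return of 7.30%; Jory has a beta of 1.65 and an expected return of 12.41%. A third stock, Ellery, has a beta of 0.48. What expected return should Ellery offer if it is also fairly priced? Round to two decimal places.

5.77%

MRP (SML slope) = (12.41% − 7.30%) / (1.65 − 0.75) = 5.11% / 0.90 = 5.6778%
R_f (intercept) = 7.30% − 0.75 × 5.6778% = 3.0417%
E(R_Ellery) = R_f + β × MRP = 3.0417% + 0.48 × 5.6778% = 5.77%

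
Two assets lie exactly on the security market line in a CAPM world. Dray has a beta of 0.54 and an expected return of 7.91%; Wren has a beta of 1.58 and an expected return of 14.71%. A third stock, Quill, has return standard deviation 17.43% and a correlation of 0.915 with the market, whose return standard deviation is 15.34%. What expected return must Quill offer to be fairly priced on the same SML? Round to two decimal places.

MRP = (14.71% − 7.91%) / (1.58 − 0.54) = 6.5385%
R_f = 7.91% − 0.54 × 6.5385% = 4.3792%
β_Quill = ρ·σ_i/σ_m = 0.915 × 17.43 / 15.34 = 1.0397
E(R_Quill) = R_f + β × MRP = 4.3792% + 1.0397 × 6.5385% = 11.18%

11.18%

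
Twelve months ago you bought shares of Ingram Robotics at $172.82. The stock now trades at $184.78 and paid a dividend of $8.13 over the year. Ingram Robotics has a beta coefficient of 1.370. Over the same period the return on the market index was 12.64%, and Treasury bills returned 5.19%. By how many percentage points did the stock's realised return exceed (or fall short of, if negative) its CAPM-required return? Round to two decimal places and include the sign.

-3.77%

Realised HPR = (P1 + D1 − P0) / P0 = (184.78 + 8.13 − 172.82) / 172.82 = 20.09 / 172.82 = 11.6248%
MRP = 12.64% − 5.19% = 7.45%
CAPM required = R_f + β·MRP = 5.19% + 1.370 × 7.45% = 15.39650%
α = realised − required = 11.6248% − 15.39650% = -3.77%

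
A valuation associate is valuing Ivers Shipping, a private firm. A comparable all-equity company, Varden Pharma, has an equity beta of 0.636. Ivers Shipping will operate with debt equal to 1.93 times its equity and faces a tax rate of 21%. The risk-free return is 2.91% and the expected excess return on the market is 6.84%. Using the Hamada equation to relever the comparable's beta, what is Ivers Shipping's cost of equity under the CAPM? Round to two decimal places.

13.89%

β_L = β_U × [1 + (1 − t)(D/E)] = 0.636 × [1 + (1 − 0.21) × 1.93]
    = 0.636 × [1 + 0.79 × 1.93] = 0.636 × 2.5247 = 1.6057
E(R) = R_f + β_L × MRP = 2.91% + 1.6057 × 6.84% = 13.89%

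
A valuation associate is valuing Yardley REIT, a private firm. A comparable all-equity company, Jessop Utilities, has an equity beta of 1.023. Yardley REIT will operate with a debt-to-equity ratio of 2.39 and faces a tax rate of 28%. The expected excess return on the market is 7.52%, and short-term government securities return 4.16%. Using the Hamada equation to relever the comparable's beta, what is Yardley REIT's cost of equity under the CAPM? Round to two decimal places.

25.09%

β_L = β_U × [1 + (1 − t)(D/E)] = 1.023 × [1 + (1 − 0.28) × 2.39]
    = 1.023 × [1 + 0.72 × 2.39] = 1.023 × 2.7208 = 2.7834
E(R) = R_f + β_L × MRP = 4.16% + 2.7834 × 7.52% = 25.09%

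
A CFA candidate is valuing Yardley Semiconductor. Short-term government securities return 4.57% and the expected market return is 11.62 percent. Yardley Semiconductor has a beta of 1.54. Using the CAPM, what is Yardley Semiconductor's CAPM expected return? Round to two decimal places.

15.43%

Market risk premium = E(R_m) − R_f = 11.62% − 4.57% = 7.05%
E(R) = R_f + β × MRP = 4.57% + 1.54 × 7.05% = 15.43%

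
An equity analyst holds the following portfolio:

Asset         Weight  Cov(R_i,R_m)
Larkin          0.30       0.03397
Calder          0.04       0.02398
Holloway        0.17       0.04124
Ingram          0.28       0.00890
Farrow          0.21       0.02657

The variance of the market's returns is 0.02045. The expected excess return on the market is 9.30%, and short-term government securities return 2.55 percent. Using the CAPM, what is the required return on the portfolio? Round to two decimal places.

14.48%

β_Larkin = 0.03397 / 0.02045 = 1.6611
β_Calder = 0.02398 / 0.02045 = 1.1726
β_Holloway = 0.04124 / 0.02045 = 2.0166
β_Ingram = 0.00890 / 0.02045 = 0.4352
β_Farrow = 0.02657 / 0.02045 = 1.2993
β_P = Σ w_i β_i = 0.30×1.6611 + 0.04×1.1726 + 0.17×2.0166 + 0.28×0.4352 + 0.21×1.2993 = 1.2828
E(R_P) = R_f + β_P × MRP = 2.55% + 1.2828 × 9.30% = 14.48%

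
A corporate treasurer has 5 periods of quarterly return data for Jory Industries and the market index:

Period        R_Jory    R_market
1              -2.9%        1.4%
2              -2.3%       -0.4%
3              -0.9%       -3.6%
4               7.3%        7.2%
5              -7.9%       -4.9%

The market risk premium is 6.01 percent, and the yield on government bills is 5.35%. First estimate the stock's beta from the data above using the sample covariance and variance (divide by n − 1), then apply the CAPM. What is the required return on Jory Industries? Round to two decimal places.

11.36%

Mean R_i = (-2.9 − 2.3 − 0.9 + 7.3 − 7.9) / 5 = -1.3400%
Mean R_m = (1.4 − 0.4 − 3.6 + 7.2 − 4.9) / 5 = -0.0600%
Σ(R_i − R̄_i)(R_m − R̄_m) = 90.9680  ⇒  Cov = 90.9680 / 4 = 22.7420
Σ(R_m − R̄_m)² = 90.9120  ⇒  Var(R_m) = 90.9120 / 4 = 22.7280
β = Cov / Var(R_m) = 22.7420 / 22.7280 = 1.0006
E(R) = R_f + β × MRP = 5.35% + 1.0006 × 6.01% = 11.36%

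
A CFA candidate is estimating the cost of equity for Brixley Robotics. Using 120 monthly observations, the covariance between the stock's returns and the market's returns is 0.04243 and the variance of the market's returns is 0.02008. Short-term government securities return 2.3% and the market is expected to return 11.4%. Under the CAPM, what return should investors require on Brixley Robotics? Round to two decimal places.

β = Cov(R_i, R_m) / Var(R_m) = 0.04243 / 0.02008 = 2.1130
MRP = 11.4% − 2.3% = 9.10%
E(R) = R_f + β × MRP = 2.3% + 2.1130 × 9.1% = 21.53%

21.53%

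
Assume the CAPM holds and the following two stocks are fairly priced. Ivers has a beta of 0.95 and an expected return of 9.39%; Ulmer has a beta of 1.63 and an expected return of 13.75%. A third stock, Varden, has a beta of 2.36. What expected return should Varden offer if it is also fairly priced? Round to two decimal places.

18.43%

MRP (SML slope) = (13.75% − 9.39%) / (1.63 − 0.95) = 4.36% / 0.68 = 6.4118%
R_f (intercept) = 9.39% − 0.95 × 6.4118% = 3.2988%
E(R_Varden) = R_f + β × MRP = 3.2988% + 2.36 × 6.4118% = 18.43%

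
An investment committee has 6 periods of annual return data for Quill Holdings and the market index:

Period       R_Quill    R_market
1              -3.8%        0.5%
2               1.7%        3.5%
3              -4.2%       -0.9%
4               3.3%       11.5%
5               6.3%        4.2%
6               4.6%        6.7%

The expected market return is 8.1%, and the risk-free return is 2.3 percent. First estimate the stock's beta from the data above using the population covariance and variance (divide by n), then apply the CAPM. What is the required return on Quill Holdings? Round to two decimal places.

6.34%

Mean R_i = (-3.8 + 1.7 − 4.2 + 3.3 + 6.3 + 4.6) / 6 = 1.3167%
Mean R_m = (0.5 + 3.5 − 0.9 + 11.5 + 4.2 + 6.7) / 6 = 4.2500%
Σ(R_i − R̄_i)(R_m − R̄_m) = 69.4850  ⇒  Cov = 69.4850 / 6 = 11.5808
Σ(R_m − R̄_m)² = 99.7150  ⇒  Var(R_m) = 99.7150 / 6 = 16.6192
β = Cov / Var(R_m) = 11.5808 / 16.6192 = 0.6968
MRP = 8.1% − 2.3% = 5.80%
E(R) = R_f + β × MRP = 2.3% + 0.6968 × 5.8% = 6.34%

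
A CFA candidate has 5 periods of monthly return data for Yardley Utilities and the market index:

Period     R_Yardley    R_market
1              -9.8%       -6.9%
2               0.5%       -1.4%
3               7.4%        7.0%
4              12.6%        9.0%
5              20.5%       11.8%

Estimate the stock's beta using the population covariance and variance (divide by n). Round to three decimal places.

Mean R_i = (-9.8 + 0.5 + 7.4 + 12.6 + 20.5) / 5 = 6.2400%
Mean R_m = (-6.9 − 1.4 + 7.0 + 9.0 + 11.8) / 5 = 3.9000%
Σ(R_i − R̄_i)(R_m − R̄_m) = 352.3400  ⇒  Cov = 352.3400 / 5 = 70.4680
Σ(R_m − R̄_m)² = 242.7600  ⇒  Var(R_m) = 242.7600 / 5 = 48.5520
β = Cov / Var(R_m) = 70.4680 / 48.5520 = 1.4514

1.451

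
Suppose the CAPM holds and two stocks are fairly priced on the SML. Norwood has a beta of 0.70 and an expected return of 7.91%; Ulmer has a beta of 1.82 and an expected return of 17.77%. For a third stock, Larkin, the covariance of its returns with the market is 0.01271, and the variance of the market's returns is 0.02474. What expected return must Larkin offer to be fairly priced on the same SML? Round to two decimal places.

MRP = (17.77% − 7.91%) / (1.82 − 0.70) = 8.8036%
R_f = 7.91% − 0.70 × 8.8036% = 1.7475%
β_Larkin = Cov / Var(R_m) = 0.01271 / 0.02474 = 0.5137
E(R_Larkin) = R_f + β × MRP = 1.7475% + 0.5137 × 8.8036% = 6.27%

6.27%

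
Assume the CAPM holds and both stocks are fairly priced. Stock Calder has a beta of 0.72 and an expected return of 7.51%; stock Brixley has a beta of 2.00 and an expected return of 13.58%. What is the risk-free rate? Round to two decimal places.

Both satisfy E(R) = R_f + β·MRP, so the slope of the SML is
MRP = (13.58% − 7.51%) / (2.00 − 0.72) = 6.07% / 1.28 = 4.7422%
R_f = E(R_Calder) − β_Calder·MRP = 7.51% − 0.72 × 4.7422% = 4.0956%

4.10%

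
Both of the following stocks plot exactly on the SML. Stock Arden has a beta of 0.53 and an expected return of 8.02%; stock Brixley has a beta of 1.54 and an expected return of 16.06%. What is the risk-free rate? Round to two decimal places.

Both satisfy E(R) = R_f + β·MRP, so the slope of the SML is
MRP = (16.06% − 8.02%) / (1.54 − 0.53) = 8.04% / 1.01 = 7.9604%
R_f = E(R_Arden) − β_Arden·MRP = 8.02% − 0.53 × 7.9604% = 3.8010%

3.80%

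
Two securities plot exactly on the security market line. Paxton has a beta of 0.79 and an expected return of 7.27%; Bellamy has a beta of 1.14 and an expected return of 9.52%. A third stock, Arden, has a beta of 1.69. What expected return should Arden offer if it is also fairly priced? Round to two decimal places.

13.06%

MRP (SML slope) = (9.52% − 7.27%) / (1.14 − 0.79) = 2.25% / 0.35 = 6.4286%
R_f (intercept) = 7.27% − 0.79 × 6.4286% = 2.1914%
E(R_Arden) = R_f + β × MRP = 2.1914% + 1.69 × 6.4286% = 13.06%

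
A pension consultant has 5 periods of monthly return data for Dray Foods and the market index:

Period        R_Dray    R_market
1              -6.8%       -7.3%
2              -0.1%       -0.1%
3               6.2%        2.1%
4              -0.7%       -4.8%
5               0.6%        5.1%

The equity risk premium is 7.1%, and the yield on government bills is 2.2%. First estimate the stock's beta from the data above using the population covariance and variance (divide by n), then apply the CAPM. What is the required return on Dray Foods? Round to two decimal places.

6.96%

Mean R_i = (-6.8 − 0.1 + 6.2 − 0.7 + 0.6) / 5 = -0.1600%
Mean R_m = (-7.3 − 0.1 + 2.1 − 4.8 + 5.1) / 5 = -1.0000%
Σ(R_i − R̄_i)(R_m − R̄_m) = 68.2900  ⇒  Cov = 68.2900 / 5 = 13.6580
Σ(R_m − R̄_m)² = 101.7600  ⇒  Var(R_m) = 101.7600 / 5 = 20.3520
β = Cov / Var(R_m) = 13.6580 / 20.3520 = 0.6711
E(R) = R_f + β × MRP = 2.2% + 0.6711 × 7.1% = 6.96%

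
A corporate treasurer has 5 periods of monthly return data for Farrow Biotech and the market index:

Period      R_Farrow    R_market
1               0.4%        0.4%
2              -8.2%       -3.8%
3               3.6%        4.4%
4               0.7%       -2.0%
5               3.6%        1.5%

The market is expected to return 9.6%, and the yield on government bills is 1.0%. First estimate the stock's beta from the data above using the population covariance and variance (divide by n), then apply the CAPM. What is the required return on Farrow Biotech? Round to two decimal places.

11.95%

Mean R_i = (0.4 − 8.2 + 3.6 + 0.7 + 3.6) / 5 = 0.0200%
Mean R_m = (0.4 − 3.8 + 4.4 − 2.0 + 1.5) / 5 = 0.1000%
Σ(R_i − R̄_i)(R_m − R̄_m) = 51.1500  ⇒  Cov = 51.1500 / 5 = 10.2300
Σ(R_m − R̄_m)² = 40.1600  ⇒  Var(R_m) = 40.1600 / 5 = 8.0320
β = Cov / Var(R_m) = 10.2300 / 8.0320 = 1.2737
MRP = 9.6% − 1.0% = 8.60%
E(R) = R_f + β × MRP = 1.0% + 1.2737 × 8.6% = 11.95%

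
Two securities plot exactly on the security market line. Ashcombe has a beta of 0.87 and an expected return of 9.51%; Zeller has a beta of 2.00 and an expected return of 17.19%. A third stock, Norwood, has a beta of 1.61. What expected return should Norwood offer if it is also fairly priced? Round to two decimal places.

MRP (SML slope) = (17.19% − 9.51%) / (2.00 − 0.87) = 7.68% / 1.13 = 6.7965%
R_f (intercept) = 9.51% − 0.87 × 6.7965% = 3.5970%
E(R_Norwood) = R_f + β × MRP = 3.5970% + 1.61 × 6.7965% = 14.54%

14.54%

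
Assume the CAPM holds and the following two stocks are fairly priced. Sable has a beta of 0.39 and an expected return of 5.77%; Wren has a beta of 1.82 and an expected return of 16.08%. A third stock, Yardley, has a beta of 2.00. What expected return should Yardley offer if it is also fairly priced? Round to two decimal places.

17.38%

MRP (SML slope) = (16.08% − 5.77%) / (1.82 − 0.39) = 10.31% / 1.43 = 7.2098%
R_f (intercept) = 5.77% − 0.39 × 7.2098% = 2.9582%
E(R_Yardley) = R_f + β × MRP = 2.9582% + 2.00 × 7.2098% = 17.38%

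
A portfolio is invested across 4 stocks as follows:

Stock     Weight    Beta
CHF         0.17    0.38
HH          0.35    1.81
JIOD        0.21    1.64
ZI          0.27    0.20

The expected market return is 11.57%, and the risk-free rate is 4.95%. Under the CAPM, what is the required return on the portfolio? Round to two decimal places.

12.21%

β_P = Σ w_i β_i = 0.17×0.38 + 0.35×1.81 + 0.21×1.64 + 0.27×0.20 = 1.0965
MRP = 11.57% − 4.95% = 6.62%
E(R_P) = R_f + β_P × MRP = 4.95% + 1.0965 × 6.62% = 12.21%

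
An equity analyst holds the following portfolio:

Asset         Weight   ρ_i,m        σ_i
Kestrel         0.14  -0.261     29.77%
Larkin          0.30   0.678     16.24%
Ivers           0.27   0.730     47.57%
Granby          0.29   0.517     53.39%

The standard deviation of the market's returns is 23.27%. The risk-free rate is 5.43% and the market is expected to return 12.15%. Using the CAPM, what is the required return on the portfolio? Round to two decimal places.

β_Kestrel = -0.261 × 29.77% / 23.27% = -0.3339
β_Larkin = 0.678 × 16.24% / 23.27% = 0.4732
β_Ivers = 0.730 × 47.57% / 23.27% = 1.4923
β_Granby = 0.517 × 53.39% / 23.27% = 1.1862
β_P = Σ w_i β_i = 0.14×-0.3339 + 0.30×0.4732 + 0.27×1.4923 + 0.29×1.1862 = 0.8421
MRP = 12.15% − 5.43% = 6.72%
E(R_P) = R_f + β_P × MRP = 5.43% + 0.8421 × 6.72% = 11.09%

11.09%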